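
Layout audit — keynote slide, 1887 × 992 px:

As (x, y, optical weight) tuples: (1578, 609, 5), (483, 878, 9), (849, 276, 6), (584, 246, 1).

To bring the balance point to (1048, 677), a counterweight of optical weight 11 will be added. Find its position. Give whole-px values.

(1420, 801)

After adding the counterweight, total weight = 5 + 9 + 6 + 1 + 11 = 32.
Along x: (17915 + 11·x) / 32 = 1048 (existing moment 5·1578 + 9·483 + 6·849 + 1·584 = 17915) ⇒ x = (33536 − 17915) / 11 ≈ 1420.09.
Along y: (12849 + 11·y) / 32 = 677 (existing moment 5·609 + 9·878 + 6·276 + 1·246 = 12849) ⇒ y = (21664 − 12849) / 11 ≈ 801.36.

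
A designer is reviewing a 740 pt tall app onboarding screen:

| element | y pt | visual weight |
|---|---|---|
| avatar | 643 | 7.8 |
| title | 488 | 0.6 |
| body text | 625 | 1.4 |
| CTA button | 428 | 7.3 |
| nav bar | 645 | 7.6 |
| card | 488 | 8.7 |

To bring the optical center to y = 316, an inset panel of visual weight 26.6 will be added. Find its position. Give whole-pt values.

y ≈ 19

New total weight: (7.8 + 0.6 + 1.4 + 7.3 + 7.6 + 8.7) + 26.6 = 60.0.
y: need Σw·y = 60.0·316 = 18960.0. Existing = 7.8·643 + 0.6·488 + 1.4·625 + 7.3·428 + 7.6·645 + 8.7·488 = 18455.2. Remainder 504.8 / 26.6 ≈ 18.98.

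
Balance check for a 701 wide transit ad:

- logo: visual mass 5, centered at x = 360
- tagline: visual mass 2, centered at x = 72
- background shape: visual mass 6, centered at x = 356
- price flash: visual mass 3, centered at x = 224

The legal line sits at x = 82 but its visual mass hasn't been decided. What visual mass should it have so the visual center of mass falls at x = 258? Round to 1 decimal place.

Known weights sum to 5 + 2 + 6 + 3 = 16; their moment is 5·360 + 2·72 + 6·356 + 3·224 = 4752.
Balance at x = 258 requires (4752 + w·82) / (16 + w) = 258.
So w = (258·16 − 4752)/(82 − 258) = -624/-176 ≈ 3.55.

w ≈ 3.5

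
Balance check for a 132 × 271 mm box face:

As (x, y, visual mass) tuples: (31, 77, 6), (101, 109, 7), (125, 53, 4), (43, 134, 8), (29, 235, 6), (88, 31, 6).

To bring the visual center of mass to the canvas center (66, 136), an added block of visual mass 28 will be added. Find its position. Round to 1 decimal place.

(66.1, 169.1)

After adding the added block, total weight = 6 + 7 + 4 + 8 + 6 + 6 + 28 = 65.
x: target moment 65×66 = 4290; current 6·31 + 7·101 + 4·125 + 8·43 + 6·29 + 6·88 = 2439; the added block supplies 1851, so x = 1851/28 ≈ 66.11.
y: target moment 65×136 = 8840; current 6·77 + 7·109 + 4·53 + 8·134 + 6·235 + 6·31 = 4105; the added block supplies 4735, so y = 4735/28 ≈ 169.11.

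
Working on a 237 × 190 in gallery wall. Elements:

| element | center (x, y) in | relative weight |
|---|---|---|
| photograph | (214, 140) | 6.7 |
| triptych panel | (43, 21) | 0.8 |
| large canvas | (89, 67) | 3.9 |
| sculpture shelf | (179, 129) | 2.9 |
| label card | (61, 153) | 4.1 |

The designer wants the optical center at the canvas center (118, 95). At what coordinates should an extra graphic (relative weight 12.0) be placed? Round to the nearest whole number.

New total weight: (6.7 + 0.8 + 3.9 + 2.9 + 4.1) + 12.0 = 30.4.
x: target moment 30.4×118 = 3587.2; current 6.7·214 + 0.8·43 + 3.9·89 + 2.9·179 + 4.1·61 = 2584.5; the extra graphic supplies 1002.7, so x = 1002.7/12.0 ≈ 83.56.
y: target moment 30.4×95 = 2888.0; current 6.7·140 + 0.8·21 + 3.9·67 + 2.9·129 + 4.1·153 = 2217.5; the extra graphic supplies 670.5, so y = 670.5/12.0 ≈ 55.88.

(84, 56)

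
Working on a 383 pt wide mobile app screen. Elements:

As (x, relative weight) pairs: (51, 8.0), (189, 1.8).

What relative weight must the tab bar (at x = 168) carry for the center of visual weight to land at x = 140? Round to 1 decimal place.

Known weights sum to 8.0 + 1.8 = 9.8; their moment is 8.0·51 + 1.8·189 = 748.2.
For the centroid to hit 140: (748.2 + w·168) / (9.8 + w) = 140.
Rearranging, w·(168 − 140) = 140·9.8 − 748.2 = 623.8, so w ≈ 623.8/28 = 22.28.

w ≈ 22.3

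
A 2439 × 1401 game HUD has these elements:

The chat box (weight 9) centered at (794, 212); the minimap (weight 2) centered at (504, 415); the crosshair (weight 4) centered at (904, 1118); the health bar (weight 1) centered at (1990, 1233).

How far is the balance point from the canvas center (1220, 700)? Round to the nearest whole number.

≈ 399

Total weight = 9 + 2 + 4 + 1 = 16.
Σw·x = 9·794 + 2·504 + 4·904 + 1·1990 = 13760, so x̄ = 13760/16 ≈ 860.00.
Σw·y = 9·212 + 2·415 + 4·1118 + 1·1233 = 8443, so ȳ = 8443/16 ≈ 527.69.
Offset from (1220, 700): Δx ≈ -360.00, Δy ≈ -172.31; distance = √(Δx² + Δy²) ≈ 399.11.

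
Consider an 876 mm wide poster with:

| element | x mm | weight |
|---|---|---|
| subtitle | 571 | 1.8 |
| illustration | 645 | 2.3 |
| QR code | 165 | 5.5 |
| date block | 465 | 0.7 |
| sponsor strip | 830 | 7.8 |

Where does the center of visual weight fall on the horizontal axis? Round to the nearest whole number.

x ≈ 565

Total weight = 1.8 + 2.3 + 5.5 + 0.7 + 7.8 = 18.1.
Σw·x = 1.8·571 + 2.3·645 + 5.5·165 + 0.7·465 + 7.8·830 = 10218.3, so x̄ = 10218.3/18.1 ≈ 564.55.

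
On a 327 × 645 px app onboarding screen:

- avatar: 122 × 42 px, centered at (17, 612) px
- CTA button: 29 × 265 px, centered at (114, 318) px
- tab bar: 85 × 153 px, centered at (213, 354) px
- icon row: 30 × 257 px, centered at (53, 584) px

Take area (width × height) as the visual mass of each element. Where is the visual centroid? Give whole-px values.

Areas: avatar 122·42 = 5124, CTA button 29·265 = 7685, tab bar 85·153 = 13005, icon row 30·257 = 7710. Total weight = 33524.
x: (5124·17 + 7685·114 + 13005·213 + 7710·53) / 33524 = 4141893 / 33524 ≈ 123.55
y: (5124·612 + 7685·318 + 13005·354 + 7710·584) / 33524 = 14686128 / 33524 ≈ 438.08

(124, 438)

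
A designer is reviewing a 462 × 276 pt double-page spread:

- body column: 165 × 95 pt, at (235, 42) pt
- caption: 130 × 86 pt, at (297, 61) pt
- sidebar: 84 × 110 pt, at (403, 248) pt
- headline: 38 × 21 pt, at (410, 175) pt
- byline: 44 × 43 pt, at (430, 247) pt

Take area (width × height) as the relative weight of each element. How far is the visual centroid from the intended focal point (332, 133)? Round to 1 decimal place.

≈ 35.2 pt

Taking area as weight: body column 165·95 = 15675, caption 130·86 = 11180, sidebar 84·110 = 9240, headline 38·21 = 798, byline 44·43 = 1892. Sum 38785.
x: (15675·235 + 11180·297 + 9240·403 + 798·410 + 1892·430) / 38785 = 11868545 / 38785 ≈ 306.01
y: (15675·42 + 11180·61 + 9240·248 + 798·175 + 1892·247) / 38785 = 4238824 / 38785 ≈ 109.29
Relative to (332, 133): Δ = (-25.99, -23.71); |Δ| = √(-25.99² + -23.71²) ≈ 35.18.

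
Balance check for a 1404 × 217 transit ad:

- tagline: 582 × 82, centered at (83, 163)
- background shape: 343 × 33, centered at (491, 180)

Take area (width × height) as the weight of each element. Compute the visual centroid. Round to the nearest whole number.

(161, 166)

Areas → weights: tagline 582·82 = 47724, background shape 343·33 = 11319; Σw = 59043.
x-moment: 47724·83 + 11319·491 = 9518721; centroid 9518721/59043 ≈ 161.22.
y-moment: 47724·163 + 11319·180 = 9816432; centroid 9816432/59043 ≈ 166.26.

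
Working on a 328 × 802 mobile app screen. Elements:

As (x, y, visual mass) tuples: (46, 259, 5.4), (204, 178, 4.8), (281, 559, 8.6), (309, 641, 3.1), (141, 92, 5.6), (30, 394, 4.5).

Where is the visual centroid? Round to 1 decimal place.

Σw = 5.4 + 4.8 + 8.6 + 3.1 + 5.6 + 4.5 = 32.0.
x: (5.4·46 + 4.8·204 + 8.6·281 + 3.1·309 + 5.6·141 + 4.5·30) / 32.0 = 5526.7 / 32.0 ≈ 172.71
y: (5.4·259 + 4.8·178 + 8.6·559 + 3.1·641 + 5.6·92 + 4.5·394) / 32.0 = 11335.7 / 32.0 ≈ 354.24

(172.7, 354.2)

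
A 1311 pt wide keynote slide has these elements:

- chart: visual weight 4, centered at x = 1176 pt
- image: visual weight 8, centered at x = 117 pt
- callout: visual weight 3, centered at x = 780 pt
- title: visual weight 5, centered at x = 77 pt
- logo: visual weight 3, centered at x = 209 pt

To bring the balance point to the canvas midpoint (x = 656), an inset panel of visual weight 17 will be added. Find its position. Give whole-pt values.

With the inset panel, Σw becomes 4 + 8 + 3 + 5 + 3 + 17 = 40.
x: target moment 40×656 = 26240; current 4·1176 + 8·117 + 3·780 + 5·77 + 3·209 = 8992; the inset panel supplies 17248, so x = 17248/17 ≈ 1014.59.

x ≈ 1015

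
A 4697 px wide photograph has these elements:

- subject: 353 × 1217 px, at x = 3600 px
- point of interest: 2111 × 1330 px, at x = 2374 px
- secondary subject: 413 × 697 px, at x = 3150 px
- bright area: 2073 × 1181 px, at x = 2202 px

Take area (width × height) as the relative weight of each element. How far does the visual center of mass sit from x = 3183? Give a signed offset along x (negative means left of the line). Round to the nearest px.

≈ -754 px

Areas: subject 353·1217 = 429601, point of interest 2111·1330 = 2807630, secondary subject 413·697 = 287861, bright area 2073·1181 = 2448213. Total weight = 5973305.
x-moment: 429601·3600 + 2807630·2374 + 287861·3150 + 2448213·2202 = 14509604396; centroid 14509604396/5973305 ≈ 2429.07.
Difference: 2429.07 − 3183 ≈ -753.93.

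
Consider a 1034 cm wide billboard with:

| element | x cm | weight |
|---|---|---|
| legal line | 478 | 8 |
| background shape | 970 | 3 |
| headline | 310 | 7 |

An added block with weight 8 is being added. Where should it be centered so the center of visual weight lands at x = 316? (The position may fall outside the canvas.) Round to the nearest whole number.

x ≈ -86

With the added block, Σw becomes 8 + 3 + 7 + 8 = 26.
x: target moment 26×316 = 8216; current 8·478 + 3·970 + 7·310 = 8904; the added block supplies -688, so x = -688/8 ≈ -86.00.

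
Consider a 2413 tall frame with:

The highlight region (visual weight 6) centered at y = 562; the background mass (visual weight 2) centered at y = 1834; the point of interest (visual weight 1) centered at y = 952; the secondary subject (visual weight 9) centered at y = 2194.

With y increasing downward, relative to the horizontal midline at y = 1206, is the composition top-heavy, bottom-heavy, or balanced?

Σw = 6 + 2 + 1 + 9 = 18.
y-moment: 6·562 + 2·1834 + 1·952 + 9·2194 = 27738; centroid 27738/18 ≈ 1541.00.
Since 1541.0 is below (larger y than) 1206, the composition reads bottom-heavy.

bottom-heavy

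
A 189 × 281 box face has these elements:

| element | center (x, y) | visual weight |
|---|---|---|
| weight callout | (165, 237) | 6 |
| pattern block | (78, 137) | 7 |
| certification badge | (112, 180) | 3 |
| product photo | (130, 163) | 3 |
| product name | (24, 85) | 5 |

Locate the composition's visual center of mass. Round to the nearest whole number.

(99, 160)

Total weight = 6 + 7 + 3 + 3 + 5 = 24.
x-moment: 6·165 + 7·78 + 3·112 + 3·130 + 5·24 = 2382; centroid 2382/24 ≈ 99.25.
y-moment: 6·237 + 7·137 + 3·180 + 3·163 + 5·85 = 3835; centroid 3835/24 ≈ 159.79.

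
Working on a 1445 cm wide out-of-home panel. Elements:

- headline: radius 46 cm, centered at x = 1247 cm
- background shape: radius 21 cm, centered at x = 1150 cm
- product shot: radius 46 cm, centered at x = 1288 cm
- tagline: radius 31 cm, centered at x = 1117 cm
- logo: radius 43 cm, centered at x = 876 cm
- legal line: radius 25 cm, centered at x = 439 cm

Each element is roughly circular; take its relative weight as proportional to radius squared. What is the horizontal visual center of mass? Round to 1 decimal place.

r² weights: headline 46² = 2116, background shape 21² = 441, product shot 46² = 2116, tagline 31² = 961, logo 43² = 1849, legal line 25² = 625. Total = 8108.
x-moment: 2116·1247 + 441·1150 + 2116·1288 + 961·1117 + 1849·876 + 625·439 = 8838746; centroid 8838746/8108 ≈ 1090.13.

x ≈ 1090.1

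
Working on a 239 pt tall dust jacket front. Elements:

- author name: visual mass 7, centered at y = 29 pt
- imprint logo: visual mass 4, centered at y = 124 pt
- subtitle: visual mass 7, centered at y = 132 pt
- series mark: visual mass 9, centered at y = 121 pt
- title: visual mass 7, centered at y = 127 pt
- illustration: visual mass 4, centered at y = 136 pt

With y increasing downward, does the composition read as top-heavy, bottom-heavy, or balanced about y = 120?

top-heavy

Weights sum to 7 + 4 + 7 + 9 + 7 + 4 = 38.
y: (7·29 + 4·124 + 7·132 + 9·121 + 7·127 + 4·136) / 38 = 4145 / 38 ≈ 109.08
109.1 vs midline 120 → top-heavy.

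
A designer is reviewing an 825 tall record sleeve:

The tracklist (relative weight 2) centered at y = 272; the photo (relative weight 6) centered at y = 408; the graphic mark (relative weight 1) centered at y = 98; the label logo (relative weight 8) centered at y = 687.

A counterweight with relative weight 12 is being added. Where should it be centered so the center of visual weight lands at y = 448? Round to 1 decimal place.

y ≈ 367.2

With the counterweight, Σw becomes 2 + 6 + 1 + 8 + 12 = 29.
y: target moment 29×448 = 12992; current 2·272 + 6·408 + 1·98 + 8·687 = 8586; the counterweight supplies 4406, so y = 4406/12 ≈ 367.17.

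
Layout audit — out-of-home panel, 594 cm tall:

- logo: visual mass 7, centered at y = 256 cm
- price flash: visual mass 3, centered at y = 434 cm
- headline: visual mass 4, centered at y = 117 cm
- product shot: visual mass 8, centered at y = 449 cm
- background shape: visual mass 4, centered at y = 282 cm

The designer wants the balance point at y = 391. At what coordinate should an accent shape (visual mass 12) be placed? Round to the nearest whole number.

y ≈ 548

New total weight: (7 + 3 + 4 + 8 + 4) + 12 = 38.
y: target moment 38×391 = 14858; current 7·256 + 3·434 + 4·117 + 8·449 + 4·282 = 8282; the accent shape supplies 6576, so y = 6576/12 ≈ 548.00.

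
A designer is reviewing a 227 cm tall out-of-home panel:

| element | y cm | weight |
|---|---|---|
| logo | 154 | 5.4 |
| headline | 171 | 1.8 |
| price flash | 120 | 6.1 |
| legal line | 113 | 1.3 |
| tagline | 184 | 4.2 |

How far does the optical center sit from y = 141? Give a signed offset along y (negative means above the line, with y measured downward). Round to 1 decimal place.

≈ 7.5 cm

Σw = 5.4 + 1.8 + 6.1 + 1.3 + 4.2 = 18.8.
y: (5.4·154 + 1.8·171 + 6.1·120 + 1.3·113 + 4.2·184) / 18.8 = 2791.1 / 18.8 ≈ 148.46
Difference: 148.46 − 141 ≈ 7.46.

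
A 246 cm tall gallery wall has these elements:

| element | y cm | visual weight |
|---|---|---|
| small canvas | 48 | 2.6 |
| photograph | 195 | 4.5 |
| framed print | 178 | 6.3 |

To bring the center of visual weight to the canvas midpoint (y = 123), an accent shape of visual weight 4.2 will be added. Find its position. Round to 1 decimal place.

With the accent shape, Σw becomes 2.6 + 4.5 + 6.3 + 4.2 = 17.6.
y: need Σw·y = 17.6·123 = 2164.8. Existing = 2.6·48 + 4.5·195 + 6.3·178 = 2123.7. Remainder 41.1 / 4.2 ≈ 9.79.

y ≈ 9.8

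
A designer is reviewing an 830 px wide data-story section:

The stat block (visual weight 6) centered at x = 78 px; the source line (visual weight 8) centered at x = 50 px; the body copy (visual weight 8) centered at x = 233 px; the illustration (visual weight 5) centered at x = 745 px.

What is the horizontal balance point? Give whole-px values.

x ≈ 239

Weights sum to 6 + 8 + 8 + 5 = 27.
x: (6·78 + 8·50 + 8·233 + 5·745) / 27 = 6457 / 27 ≈ 239.15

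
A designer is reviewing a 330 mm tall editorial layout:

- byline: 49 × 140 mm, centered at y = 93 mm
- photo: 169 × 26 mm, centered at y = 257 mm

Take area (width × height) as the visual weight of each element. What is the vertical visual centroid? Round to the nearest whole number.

Taking area as weight: byline 49·140 = 6860, photo 169·26 = 4394. Sum 11254.
y-moment: 6860·93 + 4394·257 = 1767238; centroid 1767238/11254 ≈ 157.03.

y ≈ 157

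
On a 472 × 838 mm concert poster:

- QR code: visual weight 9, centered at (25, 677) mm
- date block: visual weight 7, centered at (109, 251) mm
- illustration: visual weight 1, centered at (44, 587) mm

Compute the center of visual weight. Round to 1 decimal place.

(60.7, 496.3)

Σw = 9 + 7 + 1 = 17.
x-moment: 9·25 + 7·109 + 1·44 = 1032; centroid 1032/17 ≈ 60.71.
y-moment: 9·677 + 7·251 + 1·587 = 8437; centroid 8437/17 ≈ 496.29.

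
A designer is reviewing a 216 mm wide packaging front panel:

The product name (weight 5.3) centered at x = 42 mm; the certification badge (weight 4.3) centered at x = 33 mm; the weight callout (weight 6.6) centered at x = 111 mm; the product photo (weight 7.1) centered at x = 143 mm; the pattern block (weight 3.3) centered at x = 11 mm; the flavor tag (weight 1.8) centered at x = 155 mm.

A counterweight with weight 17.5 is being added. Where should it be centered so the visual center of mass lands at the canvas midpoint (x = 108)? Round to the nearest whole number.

x ≈ 145

With the counterweight, Σw becomes 5.3 + 4.3 + 6.6 + 7.1 + 3.3 + 1.8 + 17.5 = 45.9.
x: need Σw·x = 45.9·108 = 4957.2. Existing = 5.3·42 + 4.3·33 + 6.6·111 + 7.1·143 + 3.3·11 + 1.8·155 = 2427.7. Remainder 2529.5 / 17.5 ≈ 144.54.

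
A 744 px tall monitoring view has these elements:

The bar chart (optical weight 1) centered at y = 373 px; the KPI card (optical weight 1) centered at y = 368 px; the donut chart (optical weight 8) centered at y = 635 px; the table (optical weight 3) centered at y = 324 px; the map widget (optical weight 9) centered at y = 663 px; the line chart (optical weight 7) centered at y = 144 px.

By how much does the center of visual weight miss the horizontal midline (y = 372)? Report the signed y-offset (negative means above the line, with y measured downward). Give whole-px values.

≈ 103 px

Σw = 1 + 1 + 8 + 3 + 9 + 7 = 29.
y: moment 13768 / weight 29 ≈ 474.76
Difference: 474.76 − 372 ≈ 102.76.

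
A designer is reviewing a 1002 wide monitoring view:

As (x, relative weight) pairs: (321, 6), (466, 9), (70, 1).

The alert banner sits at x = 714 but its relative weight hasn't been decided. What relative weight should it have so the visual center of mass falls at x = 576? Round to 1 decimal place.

w ≈ 21.9

Known weights sum to 6 + 9 + 1 = 16; their moment is 6·321 + 9·466 + 1·70 = 6190.
Balance at x = 576 requires (6190 + w·714) / (16 + w) = 576.
Solving: w = (576·16 − 6190) / (714 − 576) = 3026 / 138 ≈ 21.93.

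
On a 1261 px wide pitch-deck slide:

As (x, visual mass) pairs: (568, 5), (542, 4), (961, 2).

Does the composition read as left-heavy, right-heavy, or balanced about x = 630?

balanced

Weights sum to 5 + 4 + 2 = 11.
Σw·x = 5·568 + 4·542 + 2·961 = 6930, so x̄ = 6930/11 ≈ 630.00.
The centroid 630.00 matches the midline at 630, so the layout is balanced.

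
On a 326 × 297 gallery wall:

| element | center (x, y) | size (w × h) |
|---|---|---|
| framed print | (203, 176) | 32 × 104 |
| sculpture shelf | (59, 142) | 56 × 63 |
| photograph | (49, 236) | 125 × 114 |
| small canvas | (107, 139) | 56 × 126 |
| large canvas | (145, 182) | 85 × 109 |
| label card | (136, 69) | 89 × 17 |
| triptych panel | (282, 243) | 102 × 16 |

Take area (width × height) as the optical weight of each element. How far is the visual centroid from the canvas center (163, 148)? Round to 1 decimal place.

Areas: framed print 32·104 = 3328, sculpture shelf 56·63 = 3528, photograph 125·114 = 14250, small canvas 56·126 = 7056, large canvas 85·109 = 9265, label card 89·17 = 1513, triptych panel 102·16 = 1632. Total weight = 40572.
x: moment 4346395 / weight 40572 ≈ 107.13
Σw·y = 7617691; ȳ = 7617691/40572 ≈ 187.76.
From (163, 148): dx = -55.87, dy = 39.76, so the distance is √(dx²+dy²) ≈ 68.57.

≈ 68.6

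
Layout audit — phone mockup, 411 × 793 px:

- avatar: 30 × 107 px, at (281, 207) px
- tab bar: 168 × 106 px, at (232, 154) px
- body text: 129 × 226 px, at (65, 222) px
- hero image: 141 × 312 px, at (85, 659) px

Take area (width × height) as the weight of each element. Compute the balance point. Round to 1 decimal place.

(113.3, 412.8)

Taking area as weight: avatar 30·107 = 3210, tab bar 168·106 = 17808, body text 129·226 = 29154, hero image 141·312 = 43992. Sum 94164.
x-moment: 3210·281 + 17808·232 + 29154·65 + 43992·85 = 10667796; centroid 10667796/94164 ≈ 113.29.
y-moment: 3210·207 + 17808·154 + 29154·222 + 43992·659 = 38869818; centroid 38869818/94164 ≈ 412.79.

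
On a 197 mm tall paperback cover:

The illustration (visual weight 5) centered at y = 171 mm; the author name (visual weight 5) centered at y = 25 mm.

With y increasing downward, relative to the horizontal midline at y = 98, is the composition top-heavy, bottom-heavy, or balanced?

Total weight = 5 + 5 = 10.
y: (5·171 + 5·25) / 10 = 980 / 10 ≈ 98.00
The centroid 98.00 matches the midline at 98, so the layout is balanced.

balanced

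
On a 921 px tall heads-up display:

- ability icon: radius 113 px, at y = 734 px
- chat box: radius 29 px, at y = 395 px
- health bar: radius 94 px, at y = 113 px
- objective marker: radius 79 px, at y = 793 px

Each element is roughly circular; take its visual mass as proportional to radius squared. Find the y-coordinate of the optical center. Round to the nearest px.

Weights ∝ r²: ability icon 113² = 12769, chat box 29² = 841, health bar 94² = 8836, objective marker 79² = 6241; Σw = 28687.
Σw·y = 12769·734 + 841·395 + 8836·113 + 6241·793 = 15652222, so ȳ = 15652222/28687 ≈ 545.62.

y ≈ 546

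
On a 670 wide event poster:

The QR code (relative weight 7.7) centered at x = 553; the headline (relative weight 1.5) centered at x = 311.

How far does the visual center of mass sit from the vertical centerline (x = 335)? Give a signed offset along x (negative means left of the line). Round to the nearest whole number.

Total weight = 7.7 + 1.5 = 9.2.
x: (7.7·553 + 1.5·311) / 9.2 = 4724.6 / 9.2 ≈ 513.54
Offset from x = 335: 513.54 − 335 ≈ 178.54.

≈ 179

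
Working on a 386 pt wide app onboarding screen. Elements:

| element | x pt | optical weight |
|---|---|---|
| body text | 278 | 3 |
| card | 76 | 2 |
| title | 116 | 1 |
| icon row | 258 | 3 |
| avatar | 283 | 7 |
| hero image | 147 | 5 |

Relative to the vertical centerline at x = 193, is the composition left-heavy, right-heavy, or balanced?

Σw = 3 + 2 + 1 + 3 + 7 + 5 = 21.
Σw·x = 3·278 + 2·76 + 1·116 + 3·258 + 7·283 + 5·147 = 4592, so x̄ = 4592/21 ≈ 218.67.
218.7 lies right of the midline 193, so the layout is right-heavy.

right-heavy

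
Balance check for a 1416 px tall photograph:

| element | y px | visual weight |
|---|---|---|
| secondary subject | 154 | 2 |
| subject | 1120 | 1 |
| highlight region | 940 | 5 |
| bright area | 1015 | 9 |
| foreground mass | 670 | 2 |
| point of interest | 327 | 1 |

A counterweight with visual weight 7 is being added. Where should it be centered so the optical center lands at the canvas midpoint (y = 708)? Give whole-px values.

y ≈ 312

New total weight: (2 + 1 + 5 + 9 + 2 + 1) + 7 = 27.
y: need Σw·y = 27·708 = 19116. Existing = 2·154 + 1·1120 + 5·940 + 9·1015 + 2·670 + 1·327 = 16930. Remainder 2186 / 7 ≈ 312.29.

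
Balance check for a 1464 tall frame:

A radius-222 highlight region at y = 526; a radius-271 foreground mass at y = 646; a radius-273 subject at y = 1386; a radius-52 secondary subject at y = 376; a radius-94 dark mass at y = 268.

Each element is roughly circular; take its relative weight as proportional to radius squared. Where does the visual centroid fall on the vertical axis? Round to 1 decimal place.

Weights ∝ r²: highlight region 222² = 49284, foreground mass 271² = 73441, subject 273² = 74529, secondary subject 52² = 2704, dark mass 94² = 8836; Σw = 208794.
Σw·y = 49284·526 + 73441·646 + 74529·1386 + 2704·376 + 8836·268 = 180048216, so ȳ = 180048216/208794 ≈ 862.32.

y ≈ 862.3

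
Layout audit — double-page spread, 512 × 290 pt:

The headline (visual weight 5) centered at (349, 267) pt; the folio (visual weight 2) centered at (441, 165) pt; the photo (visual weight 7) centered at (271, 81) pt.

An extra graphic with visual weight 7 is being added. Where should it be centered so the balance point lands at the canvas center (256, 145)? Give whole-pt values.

With the extra graphic, Σw becomes 5 + 2 + 7 + 7 = 21.
x: need Σw·x = 21·256 = 5376. Existing = 5·349 + 2·441 + 7·271 = 4524. Remainder 852 / 7 ≈ 121.71.
y: need Σw·y = 21·145 = 3045. Existing = 5·267 + 2·165 + 7·81 = 2232. Remainder 813 / 7 ≈ 116.14.

(122, 116)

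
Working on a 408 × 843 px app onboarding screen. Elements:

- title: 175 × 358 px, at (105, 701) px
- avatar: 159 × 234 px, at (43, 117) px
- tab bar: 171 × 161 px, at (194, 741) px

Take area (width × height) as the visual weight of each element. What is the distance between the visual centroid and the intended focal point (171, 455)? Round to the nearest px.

Taking area as weight: title 175·358 = 62650, avatar 159·234 = 37206, tab bar 171·161 = 27531. Sum 127387.
x-moment: 62650·105 + 37206·43 + 27531·194 = 13519122; centroid 13519122/127387 ≈ 106.13.
y-moment: 62650·701 + 37206·117 + 27531·741 = 68671223; centroid 68671223/127387 ≈ 539.08.
Relative to (171, 455): Δ = (-64.87, 84.08); |Δ| = √(-64.87² + 84.08²) ≈ 106.19.

≈ 106 px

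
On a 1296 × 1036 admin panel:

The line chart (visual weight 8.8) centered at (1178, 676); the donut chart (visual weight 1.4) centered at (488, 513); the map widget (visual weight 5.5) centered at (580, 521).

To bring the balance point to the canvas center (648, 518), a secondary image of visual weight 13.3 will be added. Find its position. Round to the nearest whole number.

(342, 413)

After adding the secondary image, total weight = 8.8 + 1.4 + 5.5 + 13.3 = 29.0.
x: target moment 29.0×648 = 18792.0; current 8.8·1178 + 1.4·488 + 5.5·580 = 14239.6; the secondary image supplies 4552.4, so x = 4552.4/13.3 ≈ 342.29.
y: target moment 29.0×518 = 15022.0; current 8.8·676 + 1.4·513 + 5.5·521 = 9532.5; the secondary image supplies 5489.5, so y = 5489.5/13.3 ≈ 412.74.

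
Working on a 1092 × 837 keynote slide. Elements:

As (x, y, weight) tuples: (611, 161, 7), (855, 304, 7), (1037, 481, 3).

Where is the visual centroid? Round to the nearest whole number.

(787, 276)

Total weight = 7 + 7 + 3 = 17.
Σw·x = 7·611 + 7·855 + 3·1037 = 13373, so x̄ = 13373/17 ≈ 786.65.
Σw·y = 7·161 + 7·304 + 3·481 = 4698, so ȳ = 4698/17 ≈ 276.35.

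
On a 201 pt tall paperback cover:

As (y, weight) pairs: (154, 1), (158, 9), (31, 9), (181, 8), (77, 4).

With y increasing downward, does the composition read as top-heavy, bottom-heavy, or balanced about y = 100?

bottom-heavy

Σw = 1 + 9 + 9 + 8 + 4 = 31.
Σw·y = 1·154 + 9·158 + 9·31 + 8·181 + 4·77 = 3611, so ȳ = 3611/31 ≈ 116.48.
116.5 lies below (larger y than) the midline 100, so the layout is bottom-heavy.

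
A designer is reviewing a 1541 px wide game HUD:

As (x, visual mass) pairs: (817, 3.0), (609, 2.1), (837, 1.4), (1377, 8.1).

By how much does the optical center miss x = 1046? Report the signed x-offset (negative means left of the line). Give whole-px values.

≈ 54 px

Total weight = 3.0 + 2.1 + 1.4 + 8.1 = 14.6.
x: (3.0·817 + 2.1·609 + 1.4·837 + 8.1·1377) / 14.6 = 16055.4 / 14.6 ≈ 1099.68
Against x = 1046, that's 1099.68 − 1046 = 53.68.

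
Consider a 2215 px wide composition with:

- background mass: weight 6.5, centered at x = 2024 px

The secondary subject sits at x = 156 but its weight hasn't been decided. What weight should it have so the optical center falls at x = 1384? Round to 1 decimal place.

w ≈ 3.4

The single fixed element contributes weight 6.5, moment 6.5·2024 = 13156.0.
For the centroid to hit 1384: (13156.0 + w·156) / (6.5 + w) = 1384.
Rearranging, w·(156 − 1384) = 1384·6.5 − 13156.0 = -4160.0, so w ≈ -4160.0/-1228 = 3.39.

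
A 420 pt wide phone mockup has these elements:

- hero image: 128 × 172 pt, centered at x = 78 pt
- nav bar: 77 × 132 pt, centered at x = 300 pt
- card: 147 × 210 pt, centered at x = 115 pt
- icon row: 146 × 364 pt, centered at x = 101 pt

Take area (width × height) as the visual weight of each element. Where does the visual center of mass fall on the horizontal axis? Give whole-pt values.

Taking area as weight: hero image 128·172 = 22016, nav bar 77·132 = 10164, card 147·210 = 30870, icon row 146·364 = 53144. Sum 116194.
Σw·x = 22016·78 + 10164·300 + 30870·115 + 53144·101 = 13684042, so x̄ = 13684042/116194 ≈ 117.77.

x ≈ 118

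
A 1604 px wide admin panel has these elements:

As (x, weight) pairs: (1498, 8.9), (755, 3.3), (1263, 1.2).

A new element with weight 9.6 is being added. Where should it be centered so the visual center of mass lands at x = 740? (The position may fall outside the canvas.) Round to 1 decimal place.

x ≈ -33.3

With the new element, Σw becomes 8.9 + 3.3 + 1.2 + 9.6 = 23.0.
x: target moment 23.0×740 = 17020.0; current 8.9·1498 + 3.3·755 + 1.2·1263 = 17339.3; the new element supplies -319.3, so x = -319.3/9.6 ≈ -33.26.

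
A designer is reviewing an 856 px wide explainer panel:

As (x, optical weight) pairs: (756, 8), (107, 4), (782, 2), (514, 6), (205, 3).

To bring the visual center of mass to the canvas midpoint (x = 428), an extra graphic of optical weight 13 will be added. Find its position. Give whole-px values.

New total weight: (8 + 4 + 2 + 6 + 3) + 13 = 36.
x: need Σw·x = 36·428 = 15408. Existing = 8·756 + 4·107 + 2·782 + 6·514 + 3·205 = 11739. Remainder 3669 / 13 ≈ 282.23.

x ≈ 282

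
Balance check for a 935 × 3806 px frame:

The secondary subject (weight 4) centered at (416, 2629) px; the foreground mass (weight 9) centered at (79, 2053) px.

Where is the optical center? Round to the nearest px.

Weights sum to 4 + 9 = 13.
Σw·x = 4·416 + 9·79 = 2375, so x̄ = 2375/13 ≈ 182.69.
Σw·y = 4·2629 + 9·2053 = 28993, so ȳ = 28993/13 ≈ 2230.23.

(183, 2230)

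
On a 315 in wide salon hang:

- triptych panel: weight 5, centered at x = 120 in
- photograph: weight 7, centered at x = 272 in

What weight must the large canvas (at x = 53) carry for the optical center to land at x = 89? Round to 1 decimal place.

w ≈ 39.9

Fixed elements: Σw = 5 + 7 = 12, Σw·x = 5·120 + 7·272 = 2504.
Balance at x = 89 requires (2504 + w·53) / (12 + w) = 89.
So w = (89·12 − 2504)/(53 − 89) = -1436/-36 ≈ 39.89.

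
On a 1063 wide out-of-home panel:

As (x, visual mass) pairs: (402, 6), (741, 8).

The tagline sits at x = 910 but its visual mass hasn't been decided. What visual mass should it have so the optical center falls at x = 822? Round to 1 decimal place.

Known weights sum to 6 + 8 = 14; their moment is 6·402 + 8·741 = 8340.
Set Σw·x/Σw = 822: (8340 + 910w) = 822·(14 + w).
Rearranging, w·(910 − 822) = 822·14 − 8340 = 3168, so w ≈ 3168/88 = 36.00.

w ≈ 36.0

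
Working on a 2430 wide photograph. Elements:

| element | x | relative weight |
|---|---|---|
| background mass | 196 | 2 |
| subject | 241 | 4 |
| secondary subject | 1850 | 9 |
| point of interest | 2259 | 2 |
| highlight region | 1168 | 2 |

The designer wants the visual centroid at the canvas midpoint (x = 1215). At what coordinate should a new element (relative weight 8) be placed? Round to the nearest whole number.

x ≈ 993

With the new element, Σw becomes 2 + 4 + 9 + 2 + 2 + 8 = 27.
x: need Σw·x = 27·1215 = 32805. Existing = 2·196 + 4·241 + 9·1850 + 2·2259 + 2·1168 = 24860. Remainder 7945 / 8 ≈ 993.12.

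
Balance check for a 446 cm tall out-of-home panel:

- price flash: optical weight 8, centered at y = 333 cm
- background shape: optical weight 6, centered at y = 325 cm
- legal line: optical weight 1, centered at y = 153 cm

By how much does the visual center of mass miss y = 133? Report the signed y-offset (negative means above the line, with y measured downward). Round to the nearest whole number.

Weights sum to 8 + 6 + 1 = 15.
y: (8·333 + 6·325 + 1·153) / 15 = 4767 / 15 ≈ 317.80
Difference: 317.80 − 133 ≈ 184.80.

≈ 185 cm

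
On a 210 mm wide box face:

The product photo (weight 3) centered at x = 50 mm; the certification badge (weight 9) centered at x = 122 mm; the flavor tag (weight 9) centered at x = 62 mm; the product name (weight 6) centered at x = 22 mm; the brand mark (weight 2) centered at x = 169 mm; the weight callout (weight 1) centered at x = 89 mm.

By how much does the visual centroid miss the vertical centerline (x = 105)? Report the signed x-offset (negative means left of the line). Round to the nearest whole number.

Σw = 3 + 9 + 9 + 6 + 2 + 1 = 30.
Σw·x = 2365; x̄ = 2365/30 ≈ 78.83.
Difference: 78.83 − 105 ≈ -26.17.

≈ -26 mm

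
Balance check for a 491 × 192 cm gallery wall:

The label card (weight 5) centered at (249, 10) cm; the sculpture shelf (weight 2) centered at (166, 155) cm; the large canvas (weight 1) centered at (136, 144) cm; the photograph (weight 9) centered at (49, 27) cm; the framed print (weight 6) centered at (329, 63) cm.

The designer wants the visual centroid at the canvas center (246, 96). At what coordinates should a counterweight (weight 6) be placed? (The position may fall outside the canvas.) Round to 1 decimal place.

(501.0, 276.5)

After adding the counterweight, total weight = 5 + 2 + 1 + 9 + 6 + 6 = 29.
x: target moment 29×246 = 7134; current 5·249 + 2·166 + 1·136 + 9·49 + 6·329 = 4128; the counterweight supplies 3006, so x = 3006/6 ≈ 501.00.
y: target moment 29×96 = 2784; current 5·10 + 2·155 + 1·144 + 9·27 + 6·63 = 1125; the counterweight supplies 1659, so y = 1659/6 ≈ 276.50.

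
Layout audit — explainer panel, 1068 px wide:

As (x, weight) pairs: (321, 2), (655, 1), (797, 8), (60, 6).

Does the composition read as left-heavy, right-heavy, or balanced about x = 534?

left-heavy

Total weight = 2 + 1 + 8 + 6 = 17.
Σw·x = 2·321 + 1·655 + 8·797 + 6·60 = 8033, so x̄ = 8033/17 ≈ 472.53.
472.5 vs midline 534 → left-heavy.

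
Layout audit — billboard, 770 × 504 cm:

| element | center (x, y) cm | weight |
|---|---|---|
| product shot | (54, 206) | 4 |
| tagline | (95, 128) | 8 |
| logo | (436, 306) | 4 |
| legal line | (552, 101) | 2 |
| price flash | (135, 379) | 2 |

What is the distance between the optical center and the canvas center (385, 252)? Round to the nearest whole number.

Σw = 4 + 8 + 4 + 2 + 2 = 20.
x: (4·54 + 8·95 + 4·436 + 2·552 + 2·135) / 20 = 4094 / 20 ≈ 204.70
y: (4·206 + 8·128 + 4·306 + 2·101 + 2·379) / 20 = 4032 / 20 ≈ 201.60
Offset from (385, 252): Δx ≈ -180.30, Δy ≈ -50.40; distance = √(Δx² + Δy²) ≈ 187.21.

≈ 187 cm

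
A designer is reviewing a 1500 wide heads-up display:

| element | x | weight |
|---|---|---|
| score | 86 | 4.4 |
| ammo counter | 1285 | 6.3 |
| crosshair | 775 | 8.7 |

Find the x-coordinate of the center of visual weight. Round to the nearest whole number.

Total weight = 4.4 + 6.3 + 8.7 = 19.4.
x: (4.4·86 + 6.3·1285 + 8.7·775) / 19.4 = 15216.4 / 19.4 ≈ 784.35

x ≈ 784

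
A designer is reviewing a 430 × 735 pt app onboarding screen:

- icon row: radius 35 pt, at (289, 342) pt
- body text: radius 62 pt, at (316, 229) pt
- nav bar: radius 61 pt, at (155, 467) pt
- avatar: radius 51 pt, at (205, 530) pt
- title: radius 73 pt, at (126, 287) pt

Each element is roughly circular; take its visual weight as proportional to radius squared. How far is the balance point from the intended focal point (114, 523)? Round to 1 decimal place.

Weights ∝ r²: icon row 35² = 1225, body text 62² = 3844, nav bar 61² = 3721, avatar 51² = 2601, title 73² = 5329; Σw = 16720.
Σw·x = 1225·289 + 3844·316 + 3721·155 + 2601·205 + 5329·126 = 3350143, so x̄ = 3350143/16720 ≈ 200.37.
Σw·y = 1225·342 + 3844·229 + 3721·467 + 2601·530 + 5329·287 = 5944886, so ȳ = 5944886/16720 ≈ 355.56.
From (114, 523): dx = 86.37, dy = -167.44, so the distance is √(dx²+dy²) ≈ 188.41.

≈ 188.4 pt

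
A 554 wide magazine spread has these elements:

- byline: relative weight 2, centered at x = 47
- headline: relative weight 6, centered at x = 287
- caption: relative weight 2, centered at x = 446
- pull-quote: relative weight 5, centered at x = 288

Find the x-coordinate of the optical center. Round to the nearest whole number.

x ≈ 277

Total weight = 2 + 6 + 2 + 5 = 15.
x-moment: 2·47 + 6·287 + 2·446 + 5·288 = 4148; centroid 4148/15 ≈ 276.53.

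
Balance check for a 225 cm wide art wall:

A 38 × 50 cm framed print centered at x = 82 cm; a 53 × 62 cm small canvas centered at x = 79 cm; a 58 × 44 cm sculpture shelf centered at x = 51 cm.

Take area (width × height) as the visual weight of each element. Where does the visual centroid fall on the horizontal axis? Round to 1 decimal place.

Areas: framed print 38·50 = 1900, small canvas 53·62 = 3286, sculpture shelf 58·44 = 2552. Total weight = 7738.
Σw·x = 1900·82 + 3286·79 + 2552·51 = 545546, so x̄ = 545546/7738 ≈ 70.50.

x ≈ 70.5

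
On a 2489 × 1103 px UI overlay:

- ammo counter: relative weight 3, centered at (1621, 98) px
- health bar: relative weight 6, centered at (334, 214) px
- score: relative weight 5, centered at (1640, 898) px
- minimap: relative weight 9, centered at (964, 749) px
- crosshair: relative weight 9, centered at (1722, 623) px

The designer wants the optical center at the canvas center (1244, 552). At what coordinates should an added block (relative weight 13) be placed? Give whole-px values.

New total weight: (3 + 6 + 5 + 9 + 9) + 13 = 45.
Along x: (39241 + 13·x) / 45 = 1244 (existing moment 3·1621 + 6·334 + 5·1640 + 9·964 + 9·1722 = 39241) ⇒ x = (55980 − 39241) / 13 ≈ 1287.62.
Along y: (18416 + 13·y) / 45 = 552 (existing moment 3·98 + 6·214 + 5·898 + 9·749 + 9·623 = 18416) ⇒ y = (24840 − 18416) / 13 ≈ 494.15.

(1288, 494)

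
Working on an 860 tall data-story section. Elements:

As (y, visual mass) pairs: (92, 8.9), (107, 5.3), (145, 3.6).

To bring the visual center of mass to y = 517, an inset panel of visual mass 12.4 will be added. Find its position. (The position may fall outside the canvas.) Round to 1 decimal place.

With the inset panel, Σw becomes 8.9 + 5.3 + 3.6 + 12.4 = 30.2.
Along y: (1907.9 + 12.4·y) / 30.2 = 517 (existing moment 8.9·92 + 5.3·107 + 3.6·145 = 1907.9) ⇒ y = (15613.4 − 1907.9) / 12.4 ≈ 1105.28.

y ≈ 1105.3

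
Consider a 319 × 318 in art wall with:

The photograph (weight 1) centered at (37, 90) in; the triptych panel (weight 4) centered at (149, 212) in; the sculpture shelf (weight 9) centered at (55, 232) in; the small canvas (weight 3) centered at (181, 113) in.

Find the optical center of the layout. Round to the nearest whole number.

(98, 198)

Total weight = 1 + 4 + 9 + 3 = 17.
Σw·x = 1·37 + 4·149 + 9·55 + 3·181 = 1671, so x̄ = 1671/17 ≈ 98.29.
Σw·y = 1·90 + 4·212 + 9·232 + 3·113 = 3365, so ȳ = 3365/17 ≈ 197.94.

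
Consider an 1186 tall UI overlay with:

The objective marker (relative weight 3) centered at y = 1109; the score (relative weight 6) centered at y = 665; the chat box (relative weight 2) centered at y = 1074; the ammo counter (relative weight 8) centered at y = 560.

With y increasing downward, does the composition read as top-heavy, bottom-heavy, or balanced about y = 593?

bottom-heavy

Σw = 3 + 6 + 2 + 8 = 19.
y: (3·1109 + 6·665 + 2·1074 + 8·560) / 19 = 13945 / 19 ≈ 733.95
733.9 vs midline 593 → bottom-heavy.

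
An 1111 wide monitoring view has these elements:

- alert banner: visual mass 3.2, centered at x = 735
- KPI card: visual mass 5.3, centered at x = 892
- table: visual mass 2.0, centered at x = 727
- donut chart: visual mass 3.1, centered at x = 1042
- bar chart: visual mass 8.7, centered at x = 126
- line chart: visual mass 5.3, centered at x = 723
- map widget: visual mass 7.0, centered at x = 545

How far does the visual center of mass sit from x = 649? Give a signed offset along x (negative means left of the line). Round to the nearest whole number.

≈ -56

Total weight = 3.2 + 5.3 + 2.0 + 3.1 + 8.7 + 5.3 + 7.0 = 34.6.
x: (3.2·735 + 5.3·892 + 2.0·727 + 3.1·1042 + 8.7·126 + 5.3·723 + 7.0·545) / 34.6 = 20506.9 / 34.6 ≈ 592.68
Offset from x = 649: 592.68 − 649 ≈ -56.32.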